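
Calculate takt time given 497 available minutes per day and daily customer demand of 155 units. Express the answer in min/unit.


Formula: Takt Time = Available Production Time / Customer Demand
Takt = 497 min/day / 155 units/day
Takt = 3.21 min/unit

3.21 min/unit


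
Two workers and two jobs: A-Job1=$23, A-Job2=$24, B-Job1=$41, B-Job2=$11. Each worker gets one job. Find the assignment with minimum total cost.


Option 1: A->1 + B->2 = $23 + $11 = $34
Option 2: A->2 + B->1 = $24 + $41 = $65
Min cost = min($34, $65) = $34

$34


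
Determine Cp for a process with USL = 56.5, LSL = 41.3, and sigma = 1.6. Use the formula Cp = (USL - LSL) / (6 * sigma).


Cp = (56.5 - 41.3) / (6 * 1.6)

1.58


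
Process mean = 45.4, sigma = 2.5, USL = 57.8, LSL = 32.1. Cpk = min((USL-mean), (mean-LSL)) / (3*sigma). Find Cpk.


Cpu = (57.8 - 45.4) / (3 * 2.5) = 1.65
Cpl = (45.4 - 32.1) / (3 * 2.5) = 1.77
Cpk = min(1.65, 1.77) = 1.65

1.65


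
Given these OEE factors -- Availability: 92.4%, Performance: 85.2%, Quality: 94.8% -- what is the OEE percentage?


Formula: OEE = Availability * Performance * Quality / 10000
A * P = 92.4% * 85.2% / 100 = 78.72%
OEE = 78.72% * 94.8% / 100 = 74.6%

74.6%


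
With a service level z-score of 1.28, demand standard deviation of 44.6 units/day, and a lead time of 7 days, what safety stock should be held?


Formula: SS = z * sigma_d * sqrt(LT)
sqrt(LT) = sqrt(7) = 2.6458
SS = 1.28 * 44.6 * 2.6458
SS = 151.0 units

151.0 units


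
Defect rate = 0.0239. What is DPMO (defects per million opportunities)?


DPMO = defect_rate * 1000000 = 0.0239 * 1000000

23900


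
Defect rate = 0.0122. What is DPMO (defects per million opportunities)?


DPMO = defect_rate * 1000000 = 0.0122 * 1000000

12200


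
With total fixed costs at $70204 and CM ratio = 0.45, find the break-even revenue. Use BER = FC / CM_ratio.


Formula: BER = Fixed Costs / Contribution Margin Ratio
BER = $70204 / 0.45
BER = $156008.89 (to the nearest cent)

$156008.89


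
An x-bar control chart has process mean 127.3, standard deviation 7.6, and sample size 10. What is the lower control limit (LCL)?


LCL = 127.3 - 3 * 7.6 / sqrt(10)

120.09


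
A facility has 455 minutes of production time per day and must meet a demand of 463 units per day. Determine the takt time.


Formula: Takt Time = Available Production Time / Customer Demand
Takt = 455 min/day / 463 units/day
Takt = 0.98 min/unit

0.98 min/unit


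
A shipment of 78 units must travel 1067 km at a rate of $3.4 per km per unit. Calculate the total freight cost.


TC = dist * cost * units = 1067 * 3.4 * 78 = $282968.40

$282968.40


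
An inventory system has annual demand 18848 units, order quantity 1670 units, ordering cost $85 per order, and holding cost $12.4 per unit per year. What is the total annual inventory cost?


TC = 18848/1670 * 85 + 1670/2 * 12.4

$11313.33


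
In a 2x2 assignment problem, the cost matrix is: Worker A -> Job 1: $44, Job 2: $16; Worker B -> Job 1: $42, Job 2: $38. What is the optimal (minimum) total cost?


Option 1: A->1 + B->2 = $44 + $38 = $82
Option 2: A->2 + B->1 = $16 + $42 = $58
Min cost = min($82, $58) = $58

$58


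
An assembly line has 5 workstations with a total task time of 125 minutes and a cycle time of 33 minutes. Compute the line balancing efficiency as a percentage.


Formula: Efficiency = Sum of Task Times / (N_stations * CT) * 100
Total station capacity = 5 stations * 33 min = 165 min
Efficiency = 125 / 165 * 100 = 75.8%

75.8%


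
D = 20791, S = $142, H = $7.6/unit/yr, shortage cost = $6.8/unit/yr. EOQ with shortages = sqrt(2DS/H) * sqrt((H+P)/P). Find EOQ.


Formula: EOQ* = sqrt(2DS/H) * sqrt((H+P)/P)
Base EOQ = sqrt(2*20791*142/7.6) = 881.43 units
Correction = sqrt((7.6+6.8)/6.8) = 1.45521
EOQ* = 881.43 * 1.45521 = 1282.7 units

1282.7 units


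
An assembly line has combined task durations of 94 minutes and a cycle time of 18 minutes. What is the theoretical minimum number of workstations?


Formula: N_min = ceil(Sum of Task Times / Cycle Time)
N_min = ceil(94 min / 18 min) = ceil(5.2222)
N_min = 6 stations

6


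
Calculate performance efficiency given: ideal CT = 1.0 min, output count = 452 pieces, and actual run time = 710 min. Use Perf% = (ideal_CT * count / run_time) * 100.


Formula: Performance = (Ideal CT * Total Count) / Run Time * 100
Ideal output time = 1.0 * 452 = 452.0 min
Performance = 452.0 / 710 * 100 = 63.7%

63.7%


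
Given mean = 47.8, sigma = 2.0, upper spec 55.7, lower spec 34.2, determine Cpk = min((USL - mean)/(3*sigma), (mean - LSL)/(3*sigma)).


Cpu = (55.7 - 47.8) / (3 * 2.0) = 1.32
Cpl = (47.8 - 34.2) / (3 * 2.0) = 2.27
Cpk = min(1.32, 2.27) = 1.32

1.32


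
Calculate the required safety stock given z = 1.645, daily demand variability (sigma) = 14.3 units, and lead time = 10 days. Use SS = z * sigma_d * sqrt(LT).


Formula: SS = z * sigma_d * sqrt(LT)
sqrt(LT) = sqrt(10) = 3.1623
SS = 1.645 * 14.3 * 3.1623
SS = 74.4 units

74.4 units


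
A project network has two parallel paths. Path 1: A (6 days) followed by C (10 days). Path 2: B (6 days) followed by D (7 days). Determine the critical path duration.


Path 1 = 6 + 10 = 16 days
Path 2 = 6 + 7 = 13 days
Duration = max(16, 13) = 16 days

16 days


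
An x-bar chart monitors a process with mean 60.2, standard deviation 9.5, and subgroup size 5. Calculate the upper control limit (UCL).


UCL = 60.2 + 3 * 9.5 / sqrt(5)

72.95


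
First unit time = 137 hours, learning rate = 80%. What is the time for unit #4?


Formula: T_n = T_1 * (learning_rate)^(log2(n)) where learning_rate = rate/100
Doublings = log2(4) = 2
T_n = 137 * 0.8^2
T_n = 137 * 0.64 = 87.7 hours

87.7 hours


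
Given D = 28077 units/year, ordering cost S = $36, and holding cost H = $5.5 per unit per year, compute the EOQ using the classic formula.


Formula: EOQ = sqrt(2 * D * S / H)
Numerator: 2 * 28077 * 36 = 2021544
2DS/H = 2021544 / 5.5 = 367553.5
EOQ = sqrt(367553.5) = 606.3 units

606.3 units


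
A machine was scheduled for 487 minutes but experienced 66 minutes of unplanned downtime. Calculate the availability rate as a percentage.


Formula: Availability = (Planned Time - Downtime) / Planned Time * 100
Uptime = 487 - 66 = 421 min
Availability = 421 / 487 * 100 = 86.4%

86.4%


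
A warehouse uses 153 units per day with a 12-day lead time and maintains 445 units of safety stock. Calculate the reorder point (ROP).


Formula: ROP = (Daily Demand * Lead Time) + Safety Stock
Demand during lead time = 153 * 12 = 1836 units
ROP = 1836 + 445 = 2281 units

2281 units


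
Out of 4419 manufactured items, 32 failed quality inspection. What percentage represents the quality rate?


Formula: Quality Rate = Good Pieces / Total Pieces * 100
Good pieces = 4419 - 32 = 4387
QR = 4387 / 4419 * 100 = 99.3%

99.3%


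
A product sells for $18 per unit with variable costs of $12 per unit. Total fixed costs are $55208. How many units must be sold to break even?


Formula: BEQ = Fixed Costs / (Price - Variable Cost)
Contribution margin = $18 - $12 = $6/unit
BEQ = ceil($55208 / $6/unit) = ceil(9201.33) = 9202 units

9202 units


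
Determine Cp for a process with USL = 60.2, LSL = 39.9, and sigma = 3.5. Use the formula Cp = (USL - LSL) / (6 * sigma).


Cp = (60.2 - 39.9) / (6 * 3.5)

0.97


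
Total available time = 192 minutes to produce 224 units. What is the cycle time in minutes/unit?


Formula: CT = Available Time / Number of Units
CT = 192 min / 224 units
CT = 0.86 min/unit

0.86 min/unit


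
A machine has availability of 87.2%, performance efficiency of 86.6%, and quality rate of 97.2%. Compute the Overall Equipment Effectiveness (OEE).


Formula: OEE = Availability * Performance * Quality / 10000
A * P = 87.2% * 86.6% / 100 = 75.52%
OEE = 75.52% * 97.2% / 100 = 73.4%

73.4%


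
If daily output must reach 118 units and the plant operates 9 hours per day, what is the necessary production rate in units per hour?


Formula: Production Rate = Daily Demand / Available Hours
Rate = 118 units/day / 9 hours/day
Rate = 13.1 units/hour

13.1 units/hour


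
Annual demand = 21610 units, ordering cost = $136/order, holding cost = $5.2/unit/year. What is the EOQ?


Formula: EOQ = sqrt(2 * D * S / H)
Numerator: 2 * 21610 * 136 = 5877920
2DS/H = 5877920 / 5.2 = 1130369.2
EOQ = sqrt(1130369.2) = 1063.2 units

1063.2 units


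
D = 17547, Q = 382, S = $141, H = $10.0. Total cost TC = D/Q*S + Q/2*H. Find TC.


TC = 17547/382 * 141 + 382/2 * 10.0

$8386.77


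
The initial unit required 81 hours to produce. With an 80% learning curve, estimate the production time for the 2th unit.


Formula: T_n = T_1 * (learning_rate)^(log2(n)) where learning_rate = rate/100
Doublings = log2(2) = 1
T_n = 81 * 0.8^1
T_n = 81 * 0.8 = 64.8 hours

64.8 hours


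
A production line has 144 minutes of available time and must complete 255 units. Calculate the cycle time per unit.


Formula: CT = Available Time / Number of Units
CT = 144 min / 255 units
CT = 0.56 min/unit

0.56 min/unit


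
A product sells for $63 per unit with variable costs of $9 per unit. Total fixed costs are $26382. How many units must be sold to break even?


Formula: BEQ = Fixed Costs / (Price - Variable Cost)
Contribution margin = $63 - $9 = $54/unit
BEQ = ceil($26382 / $54/unit) = ceil(488.56) = 489 units

489 units


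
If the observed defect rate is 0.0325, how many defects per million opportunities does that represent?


DPMO = defect_rate * 1000000 = 0.0325 * 1000000

32500


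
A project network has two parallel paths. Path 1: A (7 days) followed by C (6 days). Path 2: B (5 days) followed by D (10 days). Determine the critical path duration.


Path 1 = 7 + 6 = 13 days
Path 2 = 5 + 10 = 15 days
Duration = max(13, 15) = 15 days

15 days


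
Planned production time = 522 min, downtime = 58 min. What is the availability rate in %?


Formula: Availability = (Planned Time - Downtime) / Planned Time * 100
Uptime = 522 - 58 = 464 min
Availability = 464 / 522 * 100 = 88.9%

88.9%


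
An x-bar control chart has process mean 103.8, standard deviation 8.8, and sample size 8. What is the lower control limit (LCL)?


LCL = 103.8 - 3 * 8.8 / sqrt(8)

94.47


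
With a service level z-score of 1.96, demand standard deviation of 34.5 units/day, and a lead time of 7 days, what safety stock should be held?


Formula: SS = z * sigma_d * sqrt(LT)
sqrt(LT) = sqrt(7) = 2.6458
SS = 1.96 * 34.5 * 2.6458
SS = 178.9 units

178.9 units


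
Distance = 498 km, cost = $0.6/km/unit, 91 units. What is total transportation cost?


TC = dist * cost * units = 498 * 0.6 * 91 = $27190.80

$27190.80


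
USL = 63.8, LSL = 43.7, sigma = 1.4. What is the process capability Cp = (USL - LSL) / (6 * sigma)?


Cp = (63.8 - 43.7) / (6 * 1.4)

2.39


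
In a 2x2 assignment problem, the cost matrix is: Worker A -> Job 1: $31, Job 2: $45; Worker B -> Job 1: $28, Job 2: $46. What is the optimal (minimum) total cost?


Option 1: A->1 + B->2 = $31 + $46 = $77
Option 2: A->2 + B->1 = $45 + $28 = $73
Min cost = min($77, $73) = $73

$73


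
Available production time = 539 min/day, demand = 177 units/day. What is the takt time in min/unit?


Formula: Takt Time = Available Production Time / Customer Demand
Takt = 539 min/day / 177 units/day
Takt = 3.05 min/unit

3.05 min/unit


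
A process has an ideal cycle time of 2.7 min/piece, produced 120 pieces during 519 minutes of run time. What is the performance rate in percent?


Formula: Performance = (Ideal CT * Total Count) / Run Time * 100
Ideal output time = 2.7 * 120 = 324.0 min
Performance = 324.0 / 519 * 100 = 62.4%

62.4%


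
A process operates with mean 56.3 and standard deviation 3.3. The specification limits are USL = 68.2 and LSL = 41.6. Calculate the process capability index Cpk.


Cpu = (68.2 - 56.3) / (3 * 3.3) = 1.2
Cpl = (56.3 - 41.6) / (3 * 3.3) = 1.48
Cpk = min(1.2, 1.48) = 1.2

1.2


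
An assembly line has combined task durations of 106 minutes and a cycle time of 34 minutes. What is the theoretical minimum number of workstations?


Formula: N_min = ceil(Sum of Task Times / Cycle Time)
N_min = ceil(106 min / 34 min) = ceil(3.1176)
N_min = 4 stations

4


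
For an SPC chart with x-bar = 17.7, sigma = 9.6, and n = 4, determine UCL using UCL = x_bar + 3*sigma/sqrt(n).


UCL = 17.7 + 3 * 9.6 / sqrt(4)

32.1


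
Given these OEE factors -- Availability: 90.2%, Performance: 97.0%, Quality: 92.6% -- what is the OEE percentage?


Formula: OEE = Availability * Performance * Quality / 10000
A * P = 90.2% * 97.0% / 100 = 87.49%
OEE = 87.49% * 92.6% / 100 = 81.0%

81.0%


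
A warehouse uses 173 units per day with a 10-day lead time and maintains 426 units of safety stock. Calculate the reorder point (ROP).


Formula: ROP = (Daily Demand * Lead Time) + Safety Stock
Demand during lead time = 173 * 10 = 1730 units
ROP = 1730 + 426 = 2156 units

2156 units


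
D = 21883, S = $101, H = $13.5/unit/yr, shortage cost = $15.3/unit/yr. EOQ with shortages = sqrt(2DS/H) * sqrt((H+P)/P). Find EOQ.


Formula: EOQ* = sqrt(2DS/H) * sqrt((H+P)/P)
Base EOQ = sqrt(2*21883*101/13.5) = 572.22 units
Correction = sqrt((13.5+15.3)/15.3) = 1.37199
EOQ* = 572.22 * 1.37199 = 785.1 units

785.1 units


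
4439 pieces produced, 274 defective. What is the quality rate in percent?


Formula: Quality Rate = Good Pieces / Total Pieces * 100
Good pieces = 4439 - 274 = 4165
QR = 4165 / 4439 * 100 = 93.8%

93.8%


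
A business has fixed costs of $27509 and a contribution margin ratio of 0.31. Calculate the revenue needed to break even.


Formula: BER = Fixed Costs / Contribution Margin Ratio
BER = $27509 / 0.31
BER = $88738.71 (to the nearest cent)

$88738.71


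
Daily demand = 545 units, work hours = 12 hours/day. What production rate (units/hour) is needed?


Formula: Production Rate = Daily Demand / Available Hours
Rate = 545 units/day / 12 hours/day
Rate = 45.4 units/hour

45.4 units/hour


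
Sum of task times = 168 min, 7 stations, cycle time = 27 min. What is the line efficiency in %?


Formula: Efficiency = Sum of Task Times / (N_stations * CT) * 100
Total station capacity = 7 stations * 27 min = 189 min
Efficiency = 168 / 189 * 100 = 88.9%

88.9%


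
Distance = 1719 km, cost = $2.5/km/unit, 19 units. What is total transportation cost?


TC = dist * cost * units = 1719 * 2.5 * 19 = $81652.50

$81652.50


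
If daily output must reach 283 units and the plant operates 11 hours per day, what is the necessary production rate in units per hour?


Formula: Production Rate = Daily Demand / Available Hours
Rate = 283 units/day / 11 hours/day
Rate = 25.7 units/hour

25.7 units/hour


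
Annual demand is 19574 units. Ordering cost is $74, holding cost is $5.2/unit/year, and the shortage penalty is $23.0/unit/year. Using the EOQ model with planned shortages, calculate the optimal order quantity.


Formula: EOQ* = sqrt(2DS/H) * sqrt((H+P)/P)
Base EOQ = sqrt(2*19574*74/5.2) = 746.4 units
Correction = sqrt((5.2+23.0)/23.0) = 1.10729
EOQ* = 746.4 * 1.10729 = 826.5 units

826.5 units


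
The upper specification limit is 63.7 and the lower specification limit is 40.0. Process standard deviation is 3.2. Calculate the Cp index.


Cp = (63.7 - 40.0) / (6 * 3.2)

1.23


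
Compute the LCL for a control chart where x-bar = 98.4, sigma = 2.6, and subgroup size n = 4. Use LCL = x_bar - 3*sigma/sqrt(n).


LCL = 98.4 - 3 * 2.6 / sqrt(4)

94.5


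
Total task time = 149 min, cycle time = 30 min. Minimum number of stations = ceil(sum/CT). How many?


Formula: N_min = ceil(Sum of Task Times / Cycle Time)
N_min = ceil(149 min / 30 min) = ceil(4.9667)
N_min = 5 stations

5


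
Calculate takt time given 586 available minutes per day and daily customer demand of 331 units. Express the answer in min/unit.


Formula: Takt Time = Available Production Time / Customer Demand
Takt = 586 min/day / 331 units/day
Takt = 1.77 min/unit

1.77 min/unit


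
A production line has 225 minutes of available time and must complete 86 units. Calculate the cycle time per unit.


Formula: CT = Available Time / Number of Units
CT = 225 min / 86 units
CT = 2.62 min/unit

2.62 min/unit


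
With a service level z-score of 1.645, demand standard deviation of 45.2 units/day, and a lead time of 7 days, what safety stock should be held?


Formula: SS = z * sigma_d * sqrt(LT)
sqrt(LT) = sqrt(7) = 2.6458
SS = 1.645 * 45.2 * 2.6458
SS = 196.7 units

196.7 units


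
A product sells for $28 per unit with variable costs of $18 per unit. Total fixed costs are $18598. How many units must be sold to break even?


Formula: BEQ = Fixed Costs / (Price - Variable Cost)
Contribution margin = $28 - $18 = $10/unit
BEQ = ceil($18598 / $10/unit) = ceil(1859.8) = 1860 units

1860 units


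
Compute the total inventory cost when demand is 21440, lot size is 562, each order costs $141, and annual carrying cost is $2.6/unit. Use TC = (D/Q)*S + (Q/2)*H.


TC = 21440/562 * 141 + 562/2 * 2.6

$6109.67


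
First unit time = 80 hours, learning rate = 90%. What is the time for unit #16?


Formula: T_n = T_1 * (learning_rate)^(log2(n)) where learning_rate = rate/100
Doublings = log2(16) = 4
T_n = 80 * 0.9^4
T_n = 80 * 0.6561 = 52.5 hours

52.5 hours


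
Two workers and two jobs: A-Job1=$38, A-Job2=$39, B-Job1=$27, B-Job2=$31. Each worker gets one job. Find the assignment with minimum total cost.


Option 1: A->1 + B->2 = $38 + $31 = $69
Option 2: A->2 + B->1 = $39 + $27 = $66
Min cost = min($69, $66) = $66

$66


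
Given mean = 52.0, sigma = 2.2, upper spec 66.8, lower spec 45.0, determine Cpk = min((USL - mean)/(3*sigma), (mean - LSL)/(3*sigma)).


Cpu = (66.8 - 52.0) / (3 * 2.2) = 2.24
Cpl = (52.0 - 45.0) / (3 * 2.2) = 1.06
Cpk = min(2.24, 1.06) = 1.06

1.06


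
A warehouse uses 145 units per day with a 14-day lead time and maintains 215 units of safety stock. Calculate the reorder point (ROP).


Formula: ROP = (Daily Demand * Lead Time) + Safety Stock
Demand during lead time = 145 * 14 = 2030 units
ROP = 2030 + 215 = 2245 units

2245 units


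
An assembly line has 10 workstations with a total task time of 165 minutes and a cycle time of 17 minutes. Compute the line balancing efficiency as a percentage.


Formula: Efficiency = Sum of Task Times / (N_stations * CT) * 100
Total station capacity = 10 stations * 17 min = 170 min
Efficiency = 165 / 170 * 100 = 97.1%

97.1%


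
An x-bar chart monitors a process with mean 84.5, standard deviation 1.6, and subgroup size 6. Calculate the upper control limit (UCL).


UCL = 84.5 + 3 * 1.6 / sqrt(6)

86.46


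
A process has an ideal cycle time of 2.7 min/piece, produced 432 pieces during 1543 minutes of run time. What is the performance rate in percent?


Formula: Performance = (Ideal CT * Total Count) / Run Time * 100
Ideal output time = 2.7 * 432 = 1166.4 min
Performance = 1166.4 / 1543 * 100 = 75.6%

75.6%


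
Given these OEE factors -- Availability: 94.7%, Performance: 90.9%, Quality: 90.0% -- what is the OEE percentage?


Formula: OEE = Availability * Performance * Quality / 10000
A * P = 94.7% * 90.9% / 100 = 86.08%
OEE = 86.08% * 90.0% / 100 = 77.5%

77.5%


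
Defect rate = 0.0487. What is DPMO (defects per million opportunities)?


DPMO = defect_rate * 1000000 = 0.0487 * 1000000

48700


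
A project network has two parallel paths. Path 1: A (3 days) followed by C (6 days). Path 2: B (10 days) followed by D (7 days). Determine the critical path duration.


Path 1 = 3 + 6 = 9 days
Path 2 = 10 + 7 = 17 days
Duration = max(9, 17) = 17 days

17 days


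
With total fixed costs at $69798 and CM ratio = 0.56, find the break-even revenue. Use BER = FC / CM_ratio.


Formula: BER = Fixed Costs / Contribution Margin Ratio
BER = $69798 / 0.56
BER = $124639.29 (to the nearest cent)

$124639.29


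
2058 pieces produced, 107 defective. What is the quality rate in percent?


Formula: Quality Rate = Good Pieces / Total Pieces * 100
Good pieces = 2058 - 107 = 1951
QR = 1951 / 2058 * 100 = 94.8%

94.8%


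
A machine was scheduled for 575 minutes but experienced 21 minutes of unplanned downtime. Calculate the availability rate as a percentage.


Formula: Availability = (Planned Time - Downtime) / Planned Time * 100
Uptime = 575 - 21 = 554 min
Availability = 554 / 575 * 100 = 96.3%

96.3%


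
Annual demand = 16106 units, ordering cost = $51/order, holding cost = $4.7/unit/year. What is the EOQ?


Formula: EOQ = sqrt(2 * D * S / H)
Numerator: 2 * 16106 * 51 = 1642812
2DS/H = 1642812 / 4.7 = 349534.5
EOQ = sqrt(349534.5) = 591.2 units

591.2 units


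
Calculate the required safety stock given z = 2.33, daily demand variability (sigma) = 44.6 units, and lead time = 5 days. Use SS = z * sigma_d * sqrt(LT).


Formula: SS = z * sigma_d * sqrt(LT)
sqrt(LT) = sqrt(5) = 2.2361
SS = 2.33 * 44.6 * 2.2361
SS = 232.4 units

232.4 units


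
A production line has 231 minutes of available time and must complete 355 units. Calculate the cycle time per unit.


Formula: CT = Available Time / Number of Units
CT = 231 min / 355 units
CT = 0.65 min/unit

0.65 min/unit


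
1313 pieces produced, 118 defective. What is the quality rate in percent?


Formula: Quality Rate = Good Pieces / Total Pieces * 100
Good pieces = 1313 - 118 = 1195
QR = 1195 / 1313 * 100 = 91.0%

91.0%


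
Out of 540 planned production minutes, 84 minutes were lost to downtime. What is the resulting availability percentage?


Formula: Availability = (Planned Time - Downtime) / Planned Time * 100
Uptime = 540 - 84 = 456 min
Availability = 456 / 540 * 100 = 84.4%

84.4%


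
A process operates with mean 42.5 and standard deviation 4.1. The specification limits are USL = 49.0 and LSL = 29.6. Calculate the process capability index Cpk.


Cpu = (49.0 - 42.5) / (3 * 4.1) = 0.53
Cpl = (42.5 - 29.6) / (3 * 4.1) = 1.05
Cpk = min(0.53, 1.05) = 0.53

0.53


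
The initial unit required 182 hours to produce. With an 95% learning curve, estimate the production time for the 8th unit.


Formula: T_n = T_1 * (learning_rate)^(log2(n)) where learning_rate = rate/100
Doublings = log2(8) = 3
T_n = 182 * 0.95^3
T_n = 182 * 0.8574 = 156.0 hours

156.0 hours


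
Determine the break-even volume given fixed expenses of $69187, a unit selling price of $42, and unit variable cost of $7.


Formula: BEQ = Fixed Costs / (Price - Variable Cost)
Contribution margin = $42 - $7 = $35/unit
BEQ = ceil($69187 / $35/unit) = ceil(1976.77) = 1977 units

1977 units


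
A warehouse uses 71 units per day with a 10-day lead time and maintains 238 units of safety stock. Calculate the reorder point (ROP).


Formula: ROP = (Daily Demand * Lead Time) + Safety Stock
Demand during lead time = 71 * 10 = 710 units
ROP = 710 + 238 = 948 units

948 units


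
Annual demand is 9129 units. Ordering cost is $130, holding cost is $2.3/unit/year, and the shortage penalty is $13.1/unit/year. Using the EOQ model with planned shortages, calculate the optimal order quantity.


Formula: EOQ* = sqrt(2DS/H) * sqrt((H+P)/P)
Base EOQ = sqrt(2*9129*130/2.3) = 1015.86 units
Correction = sqrt((2.3+13.1)/13.1) = 1.08424
EOQ* = 1015.86 * 1.08424 = 1101.4 units

1101.4 units


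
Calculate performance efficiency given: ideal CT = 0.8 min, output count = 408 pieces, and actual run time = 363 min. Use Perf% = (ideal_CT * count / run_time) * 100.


Formula: Performance = (Ideal CT * Total Count) / Run Time * 100
Ideal output time = 0.8 * 408 = 326.4 min
Performance = 326.4 / 363 * 100 = 89.9%

89.9%


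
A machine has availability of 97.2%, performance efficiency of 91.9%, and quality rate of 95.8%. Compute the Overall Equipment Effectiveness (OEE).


Formula: OEE = Availability * Performance * Quality / 10000
A * P = 97.2% * 91.9% / 100 = 89.33%
OEE = 89.33% * 95.8% / 100 = 85.6%

85.6%


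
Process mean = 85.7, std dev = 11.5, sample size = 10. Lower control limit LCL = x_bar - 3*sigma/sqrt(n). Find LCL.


LCL = 85.7 - 3 * 11.5 / sqrt(10)

74.79


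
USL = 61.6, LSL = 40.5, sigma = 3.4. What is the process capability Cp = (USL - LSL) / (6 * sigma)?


Cp = (61.6 - 40.5) / (6 * 3.4)

1.03


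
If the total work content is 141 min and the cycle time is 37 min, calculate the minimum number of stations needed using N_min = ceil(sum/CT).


Formula: N_min = ceil(Sum of Task Times / Cycle Time)
N_min = ceil(141 min / 37 min) = ceil(3.8108)
N_min = 4 stations

4


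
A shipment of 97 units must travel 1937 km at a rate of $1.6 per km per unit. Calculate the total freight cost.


TC = dist * cost * units = 1937 * 1.6 * 97 = $300622.40

$300622.40


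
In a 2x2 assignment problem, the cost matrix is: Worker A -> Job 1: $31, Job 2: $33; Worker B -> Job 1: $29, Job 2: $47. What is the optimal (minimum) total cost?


Option 1: A->1 + B->2 = $31 + $47 = $78
Option 2: A->2 + B->1 = $33 + $29 = $62
Min cost = min($78, $62) = $62

$62


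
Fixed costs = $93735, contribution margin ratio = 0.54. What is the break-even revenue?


Formula: BER = Fixed Costs / Contribution Margin Ratio
BER = $93735 / 0.54
BER = $173583.33 (to the nearest cent)

$173583.33


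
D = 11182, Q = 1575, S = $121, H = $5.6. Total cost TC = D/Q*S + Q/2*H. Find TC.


TC = 11182/1575 * 121 + 1575/2 * 5.6

$5269.06


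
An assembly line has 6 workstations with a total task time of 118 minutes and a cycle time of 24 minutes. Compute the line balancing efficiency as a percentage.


Formula: Efficiency = Sum of Task Times / (N_stations * CT) * 100
Total station capacity = 6 stations * 24 min = 144 min
Efficiency = 118 / 144 * 100 = 81.9%

81.9%


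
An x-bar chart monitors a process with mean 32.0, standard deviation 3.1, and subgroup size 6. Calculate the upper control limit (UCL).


UCL = 32.0 + 3 * 3.1 / sqrt(6)

35.8


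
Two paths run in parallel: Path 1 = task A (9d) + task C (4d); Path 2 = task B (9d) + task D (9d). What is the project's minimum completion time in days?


Path 1 = 9 + 4 = 13 days
Path 2 = 9 + 9 = 18 days
Duration = max(13, 18) = 18 days

18 days


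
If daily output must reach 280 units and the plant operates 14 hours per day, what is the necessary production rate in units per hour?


Formula: Production Rate = Daily Demand / Available Hours
Rate = 280 units/day / 14 hours/day
Rate = 20.0 units/hour

20.0 units/hour


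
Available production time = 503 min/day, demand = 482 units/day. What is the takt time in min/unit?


Formula: Takt Time = Available Production Time / Customer Demand
Takt = 503 min/day / 482 units/day
Takt = 1.04 min/unit

1.04 min/unit


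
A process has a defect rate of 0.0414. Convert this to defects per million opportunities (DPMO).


DPMO = defect_rate * 1000000 = 0.0414 * 1000000

41400


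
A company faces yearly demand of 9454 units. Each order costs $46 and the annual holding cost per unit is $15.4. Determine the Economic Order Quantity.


Formula: EOQ = sqrt(2 * D * S / H)
Numerator: 2 * 9454 * 46 = 869768
2DS/H = 869768 / 15.4 = 56478.4
EOQ = sqrt(56478.4) = 237.7 units

237.7 units


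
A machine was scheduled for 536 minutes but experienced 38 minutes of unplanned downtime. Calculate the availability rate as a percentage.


Formula: Availability = (Planned Time - Downtime) / Planned Time * 100
Uptime = 536 - 38 = 498 min
Availability = 498 / 536 * 100 = 92.9%

92.9%


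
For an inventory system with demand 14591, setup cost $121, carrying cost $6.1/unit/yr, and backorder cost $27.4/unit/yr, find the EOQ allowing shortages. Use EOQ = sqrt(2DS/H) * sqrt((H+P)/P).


Formula: EOQ* = sqrt(2DS/H) * sqrt((H+P)/P)
Base EOQ = sqrt(2*14591*121/6.1) = 760.83 units
Correction = sqrt((6.1+27.4)/27.4) = 1.10572
EOQ* = 760.83 * 1.10572 = 841.3 units

841.3 units


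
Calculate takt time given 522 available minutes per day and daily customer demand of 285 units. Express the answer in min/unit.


Formula: Takt Time = Available Production Time / Customer Demand
Takt = 522 min/day / 285 units/day
Takt = 1.83 min/unit

1.83 min/unit


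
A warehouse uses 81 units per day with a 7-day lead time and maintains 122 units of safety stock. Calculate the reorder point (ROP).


Formula: ROP = (Daily Demand * Lead Time) + Safety Stock
Demand during lead time = 81 * 7 = 567 units
ROP = 567 + 122 = 689 units

689 units


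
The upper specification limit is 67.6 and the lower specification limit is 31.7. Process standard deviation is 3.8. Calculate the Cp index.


Cp = (67.6 - 31.7) / (6 * 3.8)

1.57


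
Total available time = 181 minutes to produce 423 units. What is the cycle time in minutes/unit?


Formula: CT = Available Time / Number of Units
CT = 181 min / 423 units
CT = 0.43 min/unit

0.43 min/unit


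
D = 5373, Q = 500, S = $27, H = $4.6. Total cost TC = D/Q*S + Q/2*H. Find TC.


TC = 5373/500 * 27 + 500/2 * 4.6

$1440.14


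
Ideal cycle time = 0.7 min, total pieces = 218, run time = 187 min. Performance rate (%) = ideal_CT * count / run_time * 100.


Formula: Performance = (Ideal CT * Total Count) / Run Time * 100
Ideal output time = 0.7 * 218 = 152.6 min
Performance = 152.6 / 187 * 100 = 81.6%

81.6%


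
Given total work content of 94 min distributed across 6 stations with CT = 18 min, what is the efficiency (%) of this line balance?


Formula: Efficiency = Sum of Task Times / (N_stations * CT) * 100
Total station capacity = 6 stations * 18 min = 108 min
Efficiency = 94 / 108 * 100 = 87.0%

87.0%


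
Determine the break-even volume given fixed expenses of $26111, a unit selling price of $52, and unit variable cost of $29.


Formula: BEQ = Fixed Costs / (Price - Variable Cost)
Contribution margin = $52 - $29 = $23/unit
BEQ = ceil($26111 / $23/unit) = ceil(1135.26) = 1136 units

1136 units


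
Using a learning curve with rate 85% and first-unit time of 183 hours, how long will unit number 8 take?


Formula: T_n = T_1 * (learning_rate)^(log2(n)) where learning_rate = rate/100
Doublings = log2(8) = 3
T_n = 183 * 0.85^3
T_n = 183 * 0.6141 = 112.4 hours

112.4 hours


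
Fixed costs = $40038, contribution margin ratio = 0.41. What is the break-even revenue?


Formula: BER = Fixed Costs / Contribution Margin Ratio
BER = $40038 / 0.41
BER = $97653.66 (to the nearest cent)

$97653.66


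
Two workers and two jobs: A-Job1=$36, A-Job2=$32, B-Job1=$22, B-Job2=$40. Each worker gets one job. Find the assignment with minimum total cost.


Option 1: A->1 + B->2 = $36 + $40 = $76
Option 2: A->2 + B->1 = $32 + $22 = $54
Min cost = min($76, $54) = $54

$54


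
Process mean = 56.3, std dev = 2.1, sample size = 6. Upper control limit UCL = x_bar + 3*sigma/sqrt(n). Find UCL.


UCL = 56.3 + 3 * 2.1 / sqrt(6)

58.87


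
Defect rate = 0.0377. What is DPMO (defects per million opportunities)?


DPMO = defect_rate * 1000000 = 0.0377 * 1000000

37700


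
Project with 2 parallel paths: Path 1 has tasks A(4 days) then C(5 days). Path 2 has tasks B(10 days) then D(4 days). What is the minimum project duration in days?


Path 1 = 4 + 5 = 9 days
Path 2 = 10 + 4 = 14 days
Duration = max(9, 14) = 14 days

14 days


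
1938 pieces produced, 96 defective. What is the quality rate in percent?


Formula: Quality Rate = Good Pieces / Total Pieces * 100
Good pieces = 1938 - 96 = 1842
QR = 1842 / 1938 * 100 = 95.0%

95.0%


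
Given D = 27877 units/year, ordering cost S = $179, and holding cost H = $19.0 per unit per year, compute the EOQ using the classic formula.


Formula: EOQ = sqrt(2 * D * S / H)
Numerator: 2 * 27877 * 179 = 9979966
2DS/H = 9979966 / 19.0 = 525261.4
EOQ = sqrt(525261.4) = 724.7 units

724.7 units


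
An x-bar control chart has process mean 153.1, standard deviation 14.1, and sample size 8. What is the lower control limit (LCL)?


LCL = 153.1 - 3 * 14.1 / sqrt(8)

138.14


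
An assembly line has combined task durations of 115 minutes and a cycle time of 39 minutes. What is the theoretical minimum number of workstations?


Formula: N_min = ceil(Sum of Task Times / Cycle Time)
N_min = ceil(115 min / 39 min) = ceil(2.9487)
N_min = 3 stations

3


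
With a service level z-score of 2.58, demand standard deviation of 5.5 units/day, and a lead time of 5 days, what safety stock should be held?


Formula: SS = z * sigma_d * sqrt(LT)
sqrt(LT) = sqrt(5) = 2.2361
SS = 2.58 * 5.5 * 2.2361
SS = 31.7 units

31.7 units


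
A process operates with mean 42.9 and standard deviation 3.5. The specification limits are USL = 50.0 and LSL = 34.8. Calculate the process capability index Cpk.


Cpu = (50.0 - 42.9) / (3 * 3.5) = 0.68
Cpl = (42.9 - 34.8) / (3 * 3.5) = 0.77
Cpk = min(0.68, 0.77) = 0.68

0.68


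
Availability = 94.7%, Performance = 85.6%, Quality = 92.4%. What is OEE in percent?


Formula: OEE = Availability * Performance * Quality / 10000
A * P = 94.7% * 85.6% / 100 = 81.06%
OEE = 81.06% * 92.4% / 100 = 74.9%

74.9%


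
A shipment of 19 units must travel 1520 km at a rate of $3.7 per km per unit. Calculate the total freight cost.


TC = dist * cost * units = 1520 * 3.7 * 19 = $106856.00

$106856.00


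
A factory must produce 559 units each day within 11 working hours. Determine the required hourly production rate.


Formula: Production Rate = Daily Demand / Available Hours
Rate = 559 units/day / 11 hours/day
Rate = 50.8 units/hour

50.8 units/hour


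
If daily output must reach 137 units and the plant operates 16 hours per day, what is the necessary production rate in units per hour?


Formula: Production Rate = Daily Demand / Available Hours
Rate = 137 units/day / 16 hours/day
Rate = 8.6 units/hour

8.6 units/hour


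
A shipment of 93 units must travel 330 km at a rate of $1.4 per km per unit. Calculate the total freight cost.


TC = dist * cost * units = 330 * 1.4 * 93 = $42966.00

$42966.00


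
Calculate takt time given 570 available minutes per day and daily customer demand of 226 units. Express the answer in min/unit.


Formula: Takt Time = Available Production Time / Customer Demand
Takt = 570 min/day / 226 units/day
Takt = 2.52 min/unit

2.52 min/unit


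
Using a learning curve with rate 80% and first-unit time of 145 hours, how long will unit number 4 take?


Formula: T_n = T_1 * (learning_rate)^(log2(n)) where learning_rate = rate/100
Doublings = log2(4) = 2
T_n = 145 * 0.8^2
T_n = 145 * 0.64 = 92.8 hours

92.8 hours


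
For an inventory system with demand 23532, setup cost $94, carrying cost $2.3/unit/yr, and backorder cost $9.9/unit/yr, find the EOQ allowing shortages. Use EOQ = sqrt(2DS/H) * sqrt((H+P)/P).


Formula: EOQ* = sqrt(2DS/H) * sqrt((H+P)/P)
Base EOQ = sqrt(2*23532*94/2.3) = 1386.9 units
Correction = sqrt((2.3+9.9)/9.9) = 1.1101
EOQ* = 1386.9 * 1.1101 = 1539.6 units

1539.6 units


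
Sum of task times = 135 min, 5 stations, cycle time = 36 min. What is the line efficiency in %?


Formula: Efficiency = Sum of Task Times / (N_stations * CT) * 100
Total station capacity = 5 stations * 36 min = 180 min
Efficiency = 135 / 180 * 100 = 75.0%

75.0%


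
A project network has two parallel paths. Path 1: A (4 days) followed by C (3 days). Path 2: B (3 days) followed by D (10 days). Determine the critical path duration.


Path 1 = 4 + 3 = 7 days
Path 2 = 3 + 10 = 13 days
Duration = max(7, 13) = 13 days

13 days


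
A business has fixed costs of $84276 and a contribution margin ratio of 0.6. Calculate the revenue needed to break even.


Formula: BER = Fixed Costs / Contribution Margin Ratio
BER = $84276 / 0.6
BER = $140460.00 (to the nearest cent)

$140460.00


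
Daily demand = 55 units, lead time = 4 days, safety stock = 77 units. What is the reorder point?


Formula: ROP = (Daily Demand * Lead Time) + Safety Stock
Demand during lead time = 55 * 4 = 220 units
ROP = 220 + 77 = 297 units

297 units


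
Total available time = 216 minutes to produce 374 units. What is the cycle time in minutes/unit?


Formula: CT = Available Time / Number of Units
CT = 216 min / 374 units
CT = 0.58 min/unit

0.58 min/unit


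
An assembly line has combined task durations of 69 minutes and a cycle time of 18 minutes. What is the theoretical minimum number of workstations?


Formula: N_min = ceil(Sum of Task Times / Cycle Time)
N_min = ceil(69 min / 18 min) = ceil(3.8333)
N_min = 4 stations

4


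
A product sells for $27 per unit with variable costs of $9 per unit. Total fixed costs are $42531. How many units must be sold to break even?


Formula: BEQ = Fixed Costs / (Price - Variable Cost)
Contribution margin = $27 - $9 = $18/unit
BEQ = ceil($42531 / $18/unit) = ceil(2362.83) = 2363 units

2363 units


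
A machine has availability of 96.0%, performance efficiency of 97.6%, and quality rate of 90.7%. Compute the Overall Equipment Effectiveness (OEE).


Formula: OEE = Availability * Performance * Quality / 10000
A * P = 96.0% * 97.6% / 100 = 93.7%
OEE = 93.7% * 90.7% / 100 = 85.0%

85.0%


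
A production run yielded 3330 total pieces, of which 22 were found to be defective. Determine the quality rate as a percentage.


Formula: Quality Rate = Good Pieces / Total Pieces * 100
Good pieces = 3330 - 22 = 3308
QR = 3308 / 3330 * 100 = 99.3%

99.3%


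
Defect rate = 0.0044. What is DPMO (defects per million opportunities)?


DPMO = defect_rate * 1000000 = 0.0044 * 1000000

4400


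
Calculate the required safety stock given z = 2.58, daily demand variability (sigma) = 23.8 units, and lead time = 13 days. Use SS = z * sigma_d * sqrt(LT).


Formula: SS = z * sigma_d * sqrt(LT)
sqrt(LT) = sqrt(13) = 3.6056
SS = 2.58 * 23.8 * 3.6056
SS = 221.4 units

221.4 units


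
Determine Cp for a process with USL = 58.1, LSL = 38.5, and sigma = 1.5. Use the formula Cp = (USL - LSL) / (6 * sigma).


Cp = (58.1 - 38.5) / (6 * 1.5)

2.18


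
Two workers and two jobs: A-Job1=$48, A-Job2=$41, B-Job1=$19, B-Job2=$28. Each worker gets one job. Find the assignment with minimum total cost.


Option 1: A->1 + B->2 = $48 + $28 = $76
Option 2: A->2 + B->1 = $41 + $19 = $60
Min cost = min($76, $60) = $60

$60


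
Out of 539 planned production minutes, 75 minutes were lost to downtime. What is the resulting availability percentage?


Formula: Availability = (Planned Time - Downtime) / Planned Time * 100
Uptime = 539 - 75 = 464 min
Availability = 464 / 539 * 100 = 86.1%

86.1%


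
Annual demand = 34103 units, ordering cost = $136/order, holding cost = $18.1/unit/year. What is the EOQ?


Formula: EOQ = sqrt(2 * D * S / H)
Numerator: 2 * 34103 * 136 = 9276016
2DS/H = 9276016 / 18.1 = 512487.1
EOQ = sqrt(512487.1) = 715.9 units

715.9 units


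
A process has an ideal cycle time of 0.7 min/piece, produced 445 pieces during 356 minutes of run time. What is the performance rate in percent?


Formula: Performance = (Ideal CT * Total Count) / Run Time * 100
Ideal output time = 0.7 * 445 = 311.5 min
Performance = 311.5 / 356 * 100 = 87.5%

87.5%


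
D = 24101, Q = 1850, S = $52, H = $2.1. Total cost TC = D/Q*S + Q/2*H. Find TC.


TC = 24101/1850 * 52 + 1850/2 * 2.1

$2619.93


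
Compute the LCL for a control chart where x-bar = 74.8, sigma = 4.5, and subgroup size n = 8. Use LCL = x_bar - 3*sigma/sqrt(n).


LCL = 74.8 - 3 * 4.5 / sqrt(8)

70.03


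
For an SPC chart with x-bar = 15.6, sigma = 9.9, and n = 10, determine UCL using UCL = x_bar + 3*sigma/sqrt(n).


UCL = 15.6 + 3 * 9.9 / sqrt(10)

24.99


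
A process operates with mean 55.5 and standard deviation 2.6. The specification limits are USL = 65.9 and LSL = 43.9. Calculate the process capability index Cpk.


Cpu = (65.9 - 55.5) / (3 * 2.6) = 1.33
Cpl = (55.5 - 43.9) / (3 * 2.6) = 1.49
Cpk = min(1.33, 1.49) = 1.33

1.33
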